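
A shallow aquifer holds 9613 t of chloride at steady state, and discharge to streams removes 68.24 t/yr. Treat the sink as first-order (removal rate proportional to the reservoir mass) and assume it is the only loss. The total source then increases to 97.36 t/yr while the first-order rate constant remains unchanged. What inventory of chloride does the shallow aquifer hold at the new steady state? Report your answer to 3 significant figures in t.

13700 t

Rate constant k = F/M = 68.24 / 9613 = 0.007099 yr⁻¹.
At the new steady state, source = k·M_new ⇒ M_new = 97.36 / 0.007099 = 13720 t.
(Equivalently M_new = M × F_new/F_old = 9613 × 97.36/68.24.)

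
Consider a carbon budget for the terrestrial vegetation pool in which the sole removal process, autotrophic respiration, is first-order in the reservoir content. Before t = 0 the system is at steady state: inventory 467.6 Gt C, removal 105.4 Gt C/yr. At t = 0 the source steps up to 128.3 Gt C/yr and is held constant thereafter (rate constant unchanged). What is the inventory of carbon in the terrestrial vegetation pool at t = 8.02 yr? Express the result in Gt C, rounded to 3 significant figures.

τ = M₀/F₀ = 467.6/105.4 = 4.436 yr; rate constant k = 1/τ.
New steady state M_∞ = F₁/k = F₁·τ = 128.3 × 4.436 = 569.19 Gt C.
M(t) = M_∞ + (M₀ − M_∞)·e^(−t/τ); t/τ = 8.02/4.436 = 1.808, so e^(−t/τ) = 0.1640.
M(t) = 569.19 − 101.6 × 0.1640 = 552.53 Gt C.

553 Gt C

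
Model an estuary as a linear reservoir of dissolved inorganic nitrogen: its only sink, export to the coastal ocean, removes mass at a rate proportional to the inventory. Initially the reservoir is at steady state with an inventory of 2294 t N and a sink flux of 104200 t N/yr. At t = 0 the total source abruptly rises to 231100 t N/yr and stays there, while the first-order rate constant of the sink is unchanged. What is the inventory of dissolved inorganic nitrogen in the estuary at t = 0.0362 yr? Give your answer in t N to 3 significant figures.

τ = M₀/F₀ = 2294/104200 = 0.02202 yr; rate constant k = 1/τ.
New steady state M_∞ = F₁/k = F₁·τ = 231100 × 0.02202 = 5087.7 t N.
M(t) = M_∞ + (M₀ − M_∞)·e^(−t/τ); t/τ = 0.0362/0.02202 = 1.644, so e^(−t/τ) = 0.1931.
M(t) = 5087.7 − 2794 × 0.1931 = 4548.1 t N.

4550 t N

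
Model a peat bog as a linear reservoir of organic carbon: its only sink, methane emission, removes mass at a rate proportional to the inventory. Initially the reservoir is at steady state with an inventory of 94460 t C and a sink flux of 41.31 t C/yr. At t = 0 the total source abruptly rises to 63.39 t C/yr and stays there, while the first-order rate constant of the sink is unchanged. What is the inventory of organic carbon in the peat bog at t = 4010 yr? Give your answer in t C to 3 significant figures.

The sink rate constant is k = F₀/M₀ = 41.31/94460 = 0.0004373 yr⁻¹.
Solving dM/dt = F₁ − kM with M(0) = M₀ gives M(t) = F₁/k + (M₀ − F₁/k)·e^(−kt).
F₁/k = 63.39/0.0004373 = 144950 t C; kt = 0.0004373 × 4010 = 1.754, e^(−kt) = 0.1731.
M(4010) = 144950 + (94460 − 144950) × 0.1731 = 144950 − 8741 = 136210 t C.

136000 t C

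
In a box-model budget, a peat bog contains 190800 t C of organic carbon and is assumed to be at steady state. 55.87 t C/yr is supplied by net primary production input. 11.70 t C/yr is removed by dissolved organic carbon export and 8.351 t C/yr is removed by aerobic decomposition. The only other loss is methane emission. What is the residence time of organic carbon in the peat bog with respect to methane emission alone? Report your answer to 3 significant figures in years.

At steady state ΣF_in = ΣF_out.
ΣF_in = 55.870 t C/yr.
Methane emission flux = ΣF_in − (11.70 + 8.351) = 55.870 − 20.05 = 35.82 t C/yr.
τ = M / F = 190800 / 35.82 = 5327 yr.

5330 yr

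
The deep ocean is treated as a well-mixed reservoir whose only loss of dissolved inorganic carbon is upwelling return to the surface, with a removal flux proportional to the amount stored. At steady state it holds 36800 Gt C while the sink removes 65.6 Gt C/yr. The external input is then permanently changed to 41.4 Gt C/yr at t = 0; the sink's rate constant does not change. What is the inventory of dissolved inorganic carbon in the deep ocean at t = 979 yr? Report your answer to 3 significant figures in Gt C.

Residence time τ = M₀/F₀ = 561.0 yr. The eventual steady state is M_∞ = M₀·(F₁/F₀) = 36800 × 41.4/65.6 = 23224 Gt C.
The anomaly ΔM(t) = M(t) − M_∞ decays as ΔM₀·e^(−t/τ) with ΔM₀ = 36800 − 23224 = 13580 Gt C.
At t = 979 yr, e^(−t/τ) = e^(−1.745) = 0.1746, so ΔM = 2370 Gt C and M = 23224 + 2370 = 25595 Gt C.

25600 Gt C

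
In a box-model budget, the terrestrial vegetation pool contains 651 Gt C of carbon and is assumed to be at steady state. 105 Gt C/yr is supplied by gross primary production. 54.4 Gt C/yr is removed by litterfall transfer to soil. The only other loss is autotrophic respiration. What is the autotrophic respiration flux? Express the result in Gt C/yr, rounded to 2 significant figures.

51 Gt C/yr

At steady state ΣF_in = ΣF_out.
ΣF_in = 105.00 Gt C/yr.
Autotrophic respiration flux = ΣF_in − (54.4) = 105.00 − 54.40 = 50.60 Gt C/yr.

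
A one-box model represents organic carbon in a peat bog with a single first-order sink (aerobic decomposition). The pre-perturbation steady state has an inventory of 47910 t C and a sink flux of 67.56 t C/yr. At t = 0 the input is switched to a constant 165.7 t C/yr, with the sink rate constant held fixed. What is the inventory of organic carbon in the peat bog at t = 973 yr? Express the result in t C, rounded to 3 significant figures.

99900 t C

Residence time τ = M₀/F₀ = 709.1 yr. The eventual steady state is M_∞ = M₀·(F₁/F₀) = 47910 × 165.7/67.56 = 117510 t C.
The anomaly ΔM(t) = M(t) − M_∞ decays as ΔM₀·e^(−t/τ) with ΔM₀ = 47910 − 117510 = −69600 t C.
At t = 973 yr, e^(−t/τ) = e^(−1.372) = 0.2536, so ΔM = −17650 t C and M = 117510 − 17650 = 99858 t C.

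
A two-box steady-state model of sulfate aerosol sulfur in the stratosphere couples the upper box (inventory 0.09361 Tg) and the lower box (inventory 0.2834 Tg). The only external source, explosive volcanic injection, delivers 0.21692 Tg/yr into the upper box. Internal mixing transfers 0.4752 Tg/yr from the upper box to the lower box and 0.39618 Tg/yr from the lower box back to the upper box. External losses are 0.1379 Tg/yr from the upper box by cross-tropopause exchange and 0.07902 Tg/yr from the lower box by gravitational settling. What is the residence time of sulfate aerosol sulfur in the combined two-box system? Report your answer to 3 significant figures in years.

1.74 yr

For the system as a whole, the A↔B exchange is internal and contributes nothing to the throughput; only the external sinks remove mass.
M_total = 0.09361 + 0.2834 = 0.37701 Tg.
ΣF_external_out = 0.1379 + 0.07902 = 0.21692 Tg/yr.
τ = M_total / ΣF_ext = 0.37701 / 0.21692 = 1.738 yr.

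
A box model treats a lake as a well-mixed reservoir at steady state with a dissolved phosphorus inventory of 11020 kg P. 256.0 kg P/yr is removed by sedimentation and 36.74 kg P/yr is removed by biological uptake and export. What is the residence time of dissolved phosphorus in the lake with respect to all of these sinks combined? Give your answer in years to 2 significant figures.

Total removal flux = 256.0 + 36.74 = 292.74 kg P/yr.
τ = M / ΣF_out = 11020 / 292.74 = 37.64 yr.

38 yr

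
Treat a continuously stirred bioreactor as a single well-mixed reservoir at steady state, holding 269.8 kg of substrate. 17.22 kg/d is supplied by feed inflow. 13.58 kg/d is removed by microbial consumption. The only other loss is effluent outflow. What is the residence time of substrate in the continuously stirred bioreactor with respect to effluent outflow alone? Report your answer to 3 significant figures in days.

74.1 d

At steady state ΣF_in = ΣF_out.
ΣF_in = 17.220 kg/d.
Effluent outflow flux = ΣF_in − (13.58) = 17.220 − 13.58 = 3.640 kg/d.
τ = M / F = 269.8 / 3.640 = 74.12 d.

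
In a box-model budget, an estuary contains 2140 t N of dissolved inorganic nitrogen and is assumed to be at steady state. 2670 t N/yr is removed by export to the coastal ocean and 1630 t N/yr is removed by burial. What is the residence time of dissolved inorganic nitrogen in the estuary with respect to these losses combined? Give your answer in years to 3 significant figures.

0.498 yr

Total removal = 2670 + 1630 = 4300.0 t N/yr.
τ = M / ΣF_out = 2140 / 4300.0 = 0.4977 yr.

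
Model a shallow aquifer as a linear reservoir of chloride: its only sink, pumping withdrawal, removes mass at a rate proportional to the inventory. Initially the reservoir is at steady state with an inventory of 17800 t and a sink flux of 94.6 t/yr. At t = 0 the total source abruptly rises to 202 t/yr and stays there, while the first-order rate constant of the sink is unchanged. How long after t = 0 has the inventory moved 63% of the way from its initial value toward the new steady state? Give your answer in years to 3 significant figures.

187 yr

τ = M₀/F₀ = 17800/94.6 = 188.2 yr.
The remaining gap fraction is e^(−t/τ); 63% covered ⇒ e^(−t/τ) = 0.370.
t = −τ ln(0.370) = 188.2 × 0.9943 = 187.1 yr.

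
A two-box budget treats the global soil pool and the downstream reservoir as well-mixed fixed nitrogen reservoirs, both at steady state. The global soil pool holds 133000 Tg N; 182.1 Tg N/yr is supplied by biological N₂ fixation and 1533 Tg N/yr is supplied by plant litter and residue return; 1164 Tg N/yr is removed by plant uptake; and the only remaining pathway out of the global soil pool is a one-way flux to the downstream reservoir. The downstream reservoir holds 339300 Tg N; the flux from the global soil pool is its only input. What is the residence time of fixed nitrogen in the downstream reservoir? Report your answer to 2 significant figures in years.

Balance the global soil pool: ΣF_in = 182.1 + 1533 = 1715.1 Tg N/yr.
Flux to the downstream reservoir = ΣF_in − (1164) = 551.10 Tg N/yr.
At steady state the output of the downstream reservoir equals its input, 551.10 Tg N/yr.
τ = M / F = 339300 / 551.10 = 615.7 yr.

620 yr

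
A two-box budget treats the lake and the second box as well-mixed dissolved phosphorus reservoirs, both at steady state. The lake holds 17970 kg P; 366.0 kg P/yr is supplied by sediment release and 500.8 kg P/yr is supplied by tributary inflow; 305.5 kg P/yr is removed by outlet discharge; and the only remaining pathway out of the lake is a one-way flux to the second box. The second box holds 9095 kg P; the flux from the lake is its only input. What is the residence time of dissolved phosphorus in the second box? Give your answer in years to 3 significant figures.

16.2 yr

Balance the lake: ΣF_in = 366.0 + 500.8 = 866.80 kg P/yr.
Flux to the second box = ΣF_in − (305.5) = 561.30 kg P/yr.
At steady state the output of the second box equals its input, 561.30 kg P/yr.
τ = M / F = 9095 / 561.30 = 16.20 yr.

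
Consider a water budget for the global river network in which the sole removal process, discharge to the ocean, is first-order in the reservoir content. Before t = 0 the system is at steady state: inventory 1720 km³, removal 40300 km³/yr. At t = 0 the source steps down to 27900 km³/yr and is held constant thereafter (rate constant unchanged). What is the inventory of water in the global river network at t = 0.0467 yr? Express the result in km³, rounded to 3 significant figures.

τ = M₀/F₀ = 1720/40300 = 0.04268 yr; rate constant k = 1/τ.
New steady state M_∞ = F₁/k = F₁·τ = 27900 × 0.04268 = 1190.8 km³.
M(t) = M_∞ + (M₀ − M_∞)·e^(−t/τ); t/τ = 0.0467/0.04268 = 1.094, so e^(−t/τ) = 0.3348.
M(t) = 1190.8 + 529.2 × 0.3348 = 1368.0 km³.

1370 km³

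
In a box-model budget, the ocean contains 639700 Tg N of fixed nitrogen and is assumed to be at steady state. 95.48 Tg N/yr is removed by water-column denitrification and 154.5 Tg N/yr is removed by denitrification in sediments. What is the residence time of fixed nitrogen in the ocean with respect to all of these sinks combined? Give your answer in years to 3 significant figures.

Total removal flux = 95.48 + 154.5 = 249.98 Tg N/yr.
τ = M / ΣF_out = 639700 / 249.98 = 2559 yr.

2560 yr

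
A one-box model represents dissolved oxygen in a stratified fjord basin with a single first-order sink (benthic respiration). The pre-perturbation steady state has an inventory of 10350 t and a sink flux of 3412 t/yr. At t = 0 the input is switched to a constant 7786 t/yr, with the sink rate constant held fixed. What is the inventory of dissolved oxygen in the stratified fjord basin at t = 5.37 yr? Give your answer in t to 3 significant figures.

τ = M₀/F₀ = 10350/3412 = 3.033 yr; rate constant k = 1/τ.
New steady state M_∞ = F₁/k = F₁·τ = 7786 × 3.033 = 23618 t.
M(t) = M_∞ + (M₀ − M_∞)·e^(−t/τ); t/τ = 5.37/3.033 = 1.770, so e^(−t/τ) = 0.1703.
M(t) = 23618 − 13270 × 0.1703 = 21359 t.

21400 t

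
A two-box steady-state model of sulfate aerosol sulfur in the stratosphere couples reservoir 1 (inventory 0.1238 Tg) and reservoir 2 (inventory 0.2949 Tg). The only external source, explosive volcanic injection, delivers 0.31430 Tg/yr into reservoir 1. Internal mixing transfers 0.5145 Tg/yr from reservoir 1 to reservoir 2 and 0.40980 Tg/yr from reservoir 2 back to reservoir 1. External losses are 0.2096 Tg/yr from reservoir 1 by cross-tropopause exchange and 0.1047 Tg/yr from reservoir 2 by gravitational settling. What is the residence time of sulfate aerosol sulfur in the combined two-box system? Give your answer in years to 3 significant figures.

1.33 yr

Residence time in the combined system uses the total inventory and the total *external* removal — internal exchanges between the two boxes cancel.
M_total = 0.1238 + 0.2949 = 0.41870 Tg.
ΣF_external_out = 0.2096 + 0.1047 = 0.31430 Tg/yr.
τ = M_total / ΣF_ext = 0.41870 / 0.31430 = 1.332 yr.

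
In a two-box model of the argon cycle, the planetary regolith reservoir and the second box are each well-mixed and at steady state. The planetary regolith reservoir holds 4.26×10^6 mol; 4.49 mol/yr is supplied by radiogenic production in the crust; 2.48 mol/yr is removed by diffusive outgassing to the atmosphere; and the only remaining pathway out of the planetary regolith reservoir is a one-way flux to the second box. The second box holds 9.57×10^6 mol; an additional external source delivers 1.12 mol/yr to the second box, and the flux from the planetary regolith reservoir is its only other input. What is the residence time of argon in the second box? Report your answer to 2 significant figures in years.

Balance the planetary regolith reservoir: ΣF_in = 4.4900 mol/yr.
Flux to the second box = ΣF_in − (2.48) = 2.0100 mol/yr.
Total input to the second box = 2.0100 + 1.12 = 3.1300 mol/yr; at steady state this equals its total output.
τ = M / F = 9.57×10^6 / 3.1300 = 3.058×10^6 yr.

3.1×10^6 yr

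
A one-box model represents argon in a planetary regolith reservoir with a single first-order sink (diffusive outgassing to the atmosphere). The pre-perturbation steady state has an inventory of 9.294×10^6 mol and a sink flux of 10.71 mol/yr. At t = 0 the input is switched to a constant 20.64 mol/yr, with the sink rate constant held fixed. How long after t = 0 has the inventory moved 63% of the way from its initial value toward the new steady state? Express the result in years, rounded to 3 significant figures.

863000 yr

τ = M₀/F₀ = 9.294×10^6/10.71 = 867800 yr.
The remaining gap fraction is e^(−t/τ); 63% covered ⇒ e^(−t/τ) = 0.370.
t = −τ ln(0.370) = 867800 × 0.9943 = 862800 yr.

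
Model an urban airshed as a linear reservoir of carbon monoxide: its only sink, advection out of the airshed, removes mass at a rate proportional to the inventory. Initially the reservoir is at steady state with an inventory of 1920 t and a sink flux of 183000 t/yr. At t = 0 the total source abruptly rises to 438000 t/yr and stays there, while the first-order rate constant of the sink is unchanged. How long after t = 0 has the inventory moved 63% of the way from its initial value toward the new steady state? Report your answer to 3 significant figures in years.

τ = M₀/F₀ = 1920/183000 = 0.01049 yr.
The remaining gap fraction is e^(−t/τ); 63% covered ⇒ e^(−t/τ) = 0.370.
t = −τ ln(0.370) = 0.01049 × 0.9943 = 0.01043 yr.

0.0104 yr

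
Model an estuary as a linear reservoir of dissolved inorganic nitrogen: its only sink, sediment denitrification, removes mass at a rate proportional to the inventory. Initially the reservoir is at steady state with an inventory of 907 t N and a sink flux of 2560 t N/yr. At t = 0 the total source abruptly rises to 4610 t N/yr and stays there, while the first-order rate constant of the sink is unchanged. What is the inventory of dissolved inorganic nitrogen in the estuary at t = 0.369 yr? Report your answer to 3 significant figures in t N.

The sink rate constant is k = F₀/M₀ = 2560/907 = 2.822 yr⁻¹.
Solving dM/dt = F₁ − kM with M(0) = M₀ gives M(t) = F₁/k + (M₀ − F₁/k)·e^(−kt).
F₁/k = 4610/2.822 = 1633.3 t N; kt = 2.822 × 0.369 = 1.041, e^(−kt) = 0.3529.
M(0.369) = 1633.3 + (907 − 1633.3) × 0.3529 = 1633.3 − 256.3 = 1377.0 t N.

1380 t N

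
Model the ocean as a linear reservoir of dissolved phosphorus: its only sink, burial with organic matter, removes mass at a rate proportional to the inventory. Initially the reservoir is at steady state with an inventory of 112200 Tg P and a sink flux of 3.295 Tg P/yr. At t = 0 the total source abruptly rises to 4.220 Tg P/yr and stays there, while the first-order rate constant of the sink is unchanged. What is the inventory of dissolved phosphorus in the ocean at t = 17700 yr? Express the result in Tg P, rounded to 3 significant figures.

125000 Tg P

Residence time τ = M₀/F₀ = 34050 yr. The eventual steady state is M_∞ = M₀·(F₁/F₀) = 112200 × 4.220/3.295 = 143700 Tg P.
The anomaly ΔM(t) = M(t) − M_∞ decays as ΔM₀·e^(−t/τ) with ΔM₀ = 112200 − 143700 = −31500 Tg P.
At t = 17700 yr, e^(−t/τ) = e^(−0.5198) = 0.5946, so ΔM = −18730 Tg P and M = 143700 − 18730 = 124970 Tg P.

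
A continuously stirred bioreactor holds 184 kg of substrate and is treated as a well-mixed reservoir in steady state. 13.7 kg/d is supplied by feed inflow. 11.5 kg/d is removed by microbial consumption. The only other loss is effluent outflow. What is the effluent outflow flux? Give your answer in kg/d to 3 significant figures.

At steady state ΣF_in = ΣF_out.
ΣF_in = 13.700 kg/d.
Effluent outflow flux = ΣF_in − (11.5) = 13.700 − 11.50 = 2.200 kg/d.

2.20 kg/d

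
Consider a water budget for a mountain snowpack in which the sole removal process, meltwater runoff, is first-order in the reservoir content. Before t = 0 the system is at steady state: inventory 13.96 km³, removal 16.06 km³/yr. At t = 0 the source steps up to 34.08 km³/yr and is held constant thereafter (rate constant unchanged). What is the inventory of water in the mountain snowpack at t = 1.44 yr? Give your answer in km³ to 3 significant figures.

The sink rate constant is k = F₀/M₀ = 16.06/13.96 = 1.150 yr⁻¹.
Solving dM/dt = F₁ − kM with M(0) = M₀ gives M(t) = F₁/k + (M₀ − F₁/k)·e^(−kt).
F₁/k = 34.08/1.150 = 29.624 km³; kt = 1.150 × 1.44 = 1.657, e^(−kt) = 0.1908.
M(1.44) = 29.624 + (13.96 − 29.624) × 0.1908 = 29.624 − 2.988 = 26.635 km³.

26.6 km³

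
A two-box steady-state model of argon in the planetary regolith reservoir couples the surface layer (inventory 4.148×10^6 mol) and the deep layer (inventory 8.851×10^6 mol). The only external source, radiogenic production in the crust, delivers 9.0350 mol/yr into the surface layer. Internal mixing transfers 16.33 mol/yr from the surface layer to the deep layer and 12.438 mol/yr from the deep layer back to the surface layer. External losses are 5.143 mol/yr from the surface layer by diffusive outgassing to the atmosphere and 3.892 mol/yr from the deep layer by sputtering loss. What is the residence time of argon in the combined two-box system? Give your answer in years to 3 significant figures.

1.44×10^6 yr

Treat the two boxes together as one reservoir: the mixing fluxes between them are internal recycling, so τ = ΣM / Σ(external losses).
M_total = 4.148×10^6 + 8.851×10^6 = 1.2999×10^7 mol.
ΣF_external_out = 5.143 + 3.892 = 9.0350 mol/yr.
τ = M_total / ΣF_ext = 1.2999×10^7 / 9.0350 = 1.439×10^6 yr.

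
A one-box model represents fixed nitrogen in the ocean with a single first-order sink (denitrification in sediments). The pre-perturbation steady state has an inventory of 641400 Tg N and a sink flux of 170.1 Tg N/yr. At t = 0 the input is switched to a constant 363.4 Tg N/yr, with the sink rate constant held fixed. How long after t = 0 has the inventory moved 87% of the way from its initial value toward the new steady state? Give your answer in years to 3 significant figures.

τ = M₀/F₀ = 641400/170.1 = 3771 yr.
The remaining gap fraction is e^(−t/τ); 87% covered ⇒ e^(−t/τ) = 0.130.
t = −τ ln(0.130) = 3771 × 2.040 = 7693 yr.

7690 yr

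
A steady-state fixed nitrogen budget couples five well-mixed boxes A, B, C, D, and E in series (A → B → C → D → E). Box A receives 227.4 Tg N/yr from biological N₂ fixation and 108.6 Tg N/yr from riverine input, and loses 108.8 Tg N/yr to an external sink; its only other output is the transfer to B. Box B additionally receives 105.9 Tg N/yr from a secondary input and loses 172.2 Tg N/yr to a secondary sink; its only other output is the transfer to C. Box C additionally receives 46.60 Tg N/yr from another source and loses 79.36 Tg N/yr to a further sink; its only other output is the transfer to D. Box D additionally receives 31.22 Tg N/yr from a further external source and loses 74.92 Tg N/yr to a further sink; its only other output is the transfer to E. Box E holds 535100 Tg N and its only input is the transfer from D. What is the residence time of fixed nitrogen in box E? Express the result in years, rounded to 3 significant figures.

6340 yr

Box A: F(A→B) = (227.4 + 108.6) − 108.8 = 227.20 Tg N/yr.
Box B: F(B→C) = (227.20 + 105.9) − 172.2 = 160.90 Tg N/yr.
Box C: F(C→D) = (160.90 + 46.60) − 79.36 = 128.14 Tg N/yr.
Box D: F(D→E) = (128.14 + 31.22) − 74.92 = 84.440 Tg N/yr.
Box E throughput = its input = 84.440 Tg N/yr; τ = 535100 / 84.440 = 6337 yr.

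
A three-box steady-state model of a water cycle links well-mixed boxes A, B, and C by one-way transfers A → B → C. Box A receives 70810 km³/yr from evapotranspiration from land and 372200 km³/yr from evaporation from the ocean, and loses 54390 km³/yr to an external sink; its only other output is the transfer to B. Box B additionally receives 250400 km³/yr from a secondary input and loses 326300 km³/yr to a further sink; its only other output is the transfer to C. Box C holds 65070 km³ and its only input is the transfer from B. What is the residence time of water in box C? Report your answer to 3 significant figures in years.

0.208 yr

Box A: F(A→B) = (70810 + 372200) − 54390 = 388620 km³/yr.
Box B: F(B→C) = (388620 + 250400) − 326300 = 312720 km³/yr.
Box C throughput = its input = 312720 km³/yr; τ = 65070 / 312720 = 0.2081 yr.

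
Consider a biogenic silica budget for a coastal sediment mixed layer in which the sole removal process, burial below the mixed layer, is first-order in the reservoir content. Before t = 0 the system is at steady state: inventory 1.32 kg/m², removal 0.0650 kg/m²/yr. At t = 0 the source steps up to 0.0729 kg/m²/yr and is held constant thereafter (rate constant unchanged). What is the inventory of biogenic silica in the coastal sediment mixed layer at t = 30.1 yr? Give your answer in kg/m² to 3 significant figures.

τ = M₀/F₀ = 1.32/0.0650 = 20.31 yr; rate constant k = 1/τ.
New steady state M_∞ = F₁/k = F₁·τ = 0.0729 × 20.31 = 1.4804 kg/m².
M(t) = M_∞ + (M₀ − M_∞)·e^(−t/τ); t/τ = 30.1/20.31 = 1.482, so e^(−t/τ) = 0.2271.
M(t) = 1.4804 − 0.1604 × 0.2271 = 1.4440 kg/m².

1.44 kg/m²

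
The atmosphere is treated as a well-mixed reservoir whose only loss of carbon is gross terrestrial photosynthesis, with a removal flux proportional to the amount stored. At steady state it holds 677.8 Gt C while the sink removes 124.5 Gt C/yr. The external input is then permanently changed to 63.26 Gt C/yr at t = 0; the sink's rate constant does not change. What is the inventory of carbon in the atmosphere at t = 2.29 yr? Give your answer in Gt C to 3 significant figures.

Residence time τ = M₀/F₀ = 5.444 yr. The eventual steady state is M_∞ = M₀·(F₁/F₀) = 677.8 × 63.26/124.5 = 344.40 Gt C.
The anomaly ΔM(t) = M(t) − M_∞ decays as ΔM₀·e^(−t/τ) with ΔM₀ = 677.8 − 344.40 = 333.4 Gt C.
At t = 2.29 yr, e^(−t/τ) = e^(−0.4206) = 0.6566, so ΔM = 218.9 Gt C and M = 344.40 + 218.9 = 563.32 Gt C.

563 Gt C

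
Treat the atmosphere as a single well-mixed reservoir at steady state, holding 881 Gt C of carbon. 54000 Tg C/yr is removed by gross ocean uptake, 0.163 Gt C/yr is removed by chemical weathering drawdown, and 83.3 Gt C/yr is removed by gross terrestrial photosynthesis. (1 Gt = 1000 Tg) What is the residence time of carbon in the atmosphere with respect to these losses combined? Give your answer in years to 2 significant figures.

Convert the gross ocean uptake flux: 54000 Tg C/yr = 54.00 Gt C/yr.
Total removal = 54.00 + 0.1630 + 83.30 = 137.46 Gt C/yr.
τ = M / ΣF_out = 881 / 137.46 = 6.409 yr.

6.4 yr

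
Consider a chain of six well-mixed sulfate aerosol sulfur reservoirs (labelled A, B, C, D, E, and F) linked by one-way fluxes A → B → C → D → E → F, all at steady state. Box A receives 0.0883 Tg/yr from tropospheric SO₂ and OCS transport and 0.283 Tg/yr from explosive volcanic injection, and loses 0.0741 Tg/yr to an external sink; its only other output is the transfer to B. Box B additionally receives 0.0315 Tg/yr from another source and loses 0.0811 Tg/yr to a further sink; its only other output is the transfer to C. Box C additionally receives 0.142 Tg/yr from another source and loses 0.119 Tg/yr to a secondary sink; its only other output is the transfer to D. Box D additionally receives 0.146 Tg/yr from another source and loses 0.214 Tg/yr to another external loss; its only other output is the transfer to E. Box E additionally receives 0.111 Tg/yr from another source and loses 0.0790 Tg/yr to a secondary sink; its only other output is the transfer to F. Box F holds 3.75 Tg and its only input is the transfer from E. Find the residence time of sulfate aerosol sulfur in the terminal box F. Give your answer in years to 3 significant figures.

Box A: F(A→B) = (0.0883 + 0.283) − 0.0741 = 0.29720 Tg/yr.
Box B: F(B→C) = (0.29720 + 0.0315) − 0.0811 = 0.24760 Tg/yr.
Box C: F(C→D) = (0.24760 + 0.142) − 0.119 = 0.27060 Tg/yr.
Box D: F(D→E) = (0.27060 + 0.146) − 0.214 = 0.20260 Tg/yr.
Box E: F(E→F) = (0.20260 + 0.111) − 0.0790 = 0.23460 Tg/yr.
Box F throughput = its input = 0.23460 Tg/yr; τ = 3.75 / 0.23460 = 15.98 yr.

16.0 yr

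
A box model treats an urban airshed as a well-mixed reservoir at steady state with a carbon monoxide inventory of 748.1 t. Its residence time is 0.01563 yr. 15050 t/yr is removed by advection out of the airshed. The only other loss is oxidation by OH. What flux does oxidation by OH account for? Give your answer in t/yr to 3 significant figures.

Total removal F = M/τ = 748.1 / 0.01563 = 47860 t/yr.
Oxidation by OH = F − (15050) = 47860 − 15050 = 32810 t/yr.

32800 t/yr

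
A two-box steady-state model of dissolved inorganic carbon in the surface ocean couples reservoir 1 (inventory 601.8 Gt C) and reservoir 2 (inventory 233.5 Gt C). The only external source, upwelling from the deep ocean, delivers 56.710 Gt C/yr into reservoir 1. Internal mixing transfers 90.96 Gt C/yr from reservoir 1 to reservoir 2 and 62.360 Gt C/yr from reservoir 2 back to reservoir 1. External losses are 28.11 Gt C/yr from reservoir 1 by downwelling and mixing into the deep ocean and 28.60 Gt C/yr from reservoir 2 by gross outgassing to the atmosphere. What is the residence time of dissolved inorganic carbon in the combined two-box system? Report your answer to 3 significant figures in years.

14.7 yr

Residence time in the combined system uses the total inventory and the total *external* removal — internal exchanges between the two boxes cancel.
M_total = 601.8 + 233.5 = 835.30 Gt C.
ΣF_external_out = 28.11 + 28.60 = 56.710 Gt C/yr.
τ = M_total / ΣF_ext = 835.30 / 56.710 = 14.73 yr.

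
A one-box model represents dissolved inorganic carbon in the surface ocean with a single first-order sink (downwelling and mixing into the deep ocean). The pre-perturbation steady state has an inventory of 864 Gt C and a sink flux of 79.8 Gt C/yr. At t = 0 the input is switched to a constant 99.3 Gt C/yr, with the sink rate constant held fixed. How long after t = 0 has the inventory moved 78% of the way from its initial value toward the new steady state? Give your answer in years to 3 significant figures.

16.4 yr

τ = M₀/F₀ = 864/79.8 = 10.83 yr.
The remaining gap fraction is e^(−t/τ); 78% covered ⇒ e^(−t/τ) = 0.220.
t = −τ ln(0.220) = 10.83 × 1.514 = 16.39 yr.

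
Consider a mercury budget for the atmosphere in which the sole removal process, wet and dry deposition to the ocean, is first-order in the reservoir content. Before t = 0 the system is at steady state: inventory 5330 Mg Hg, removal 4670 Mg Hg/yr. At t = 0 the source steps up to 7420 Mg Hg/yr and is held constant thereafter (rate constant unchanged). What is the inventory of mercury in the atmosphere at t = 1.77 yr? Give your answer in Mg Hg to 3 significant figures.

τ = M₀/F₀ = 5330/4670 = 1.141 yr; rate constant k = 1/τ.
New steady state M_∞ = F₁/k = F₁·τ = 7420 × 1.141 = 8468.7 Mg Hg.
M(t) = M_∞ + (M₀ − M_∞)·e^(−t/τ); t/τ = 1.77/1.141 = 1.551, so e^(−t/τ) = 0.2121.
M(t) = 8468.7 − 3139 × 0.2121 = 7803.0 Mg Hg.

7800 Mg Hg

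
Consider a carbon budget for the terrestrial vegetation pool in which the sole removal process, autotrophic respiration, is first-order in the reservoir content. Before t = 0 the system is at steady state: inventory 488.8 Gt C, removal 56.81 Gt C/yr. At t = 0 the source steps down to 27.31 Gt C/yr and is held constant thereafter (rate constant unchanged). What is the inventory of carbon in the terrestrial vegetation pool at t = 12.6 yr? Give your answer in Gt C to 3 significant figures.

294 Gt C

The sink rate constant is k = F₀/M₀ = 56.81/488.8 = 0.1162 yr⁻¹.
Solving dM/dt = F₁ − kM with M(0) = M₀ gives M(t) = F₁/k + (M₀ − F₁/k)·e^(−kt).
F₁/k = 27.31/0.1162 = 234.98 Gt C; kt = 0.1162 × 12.6 = 1.464, e^(−kt) = 0.2312.
M(12.6) = 234.98 + (488.8 − 234.98) × 0.2312 = 234.98 + 58.69 = 293.67 Gt C.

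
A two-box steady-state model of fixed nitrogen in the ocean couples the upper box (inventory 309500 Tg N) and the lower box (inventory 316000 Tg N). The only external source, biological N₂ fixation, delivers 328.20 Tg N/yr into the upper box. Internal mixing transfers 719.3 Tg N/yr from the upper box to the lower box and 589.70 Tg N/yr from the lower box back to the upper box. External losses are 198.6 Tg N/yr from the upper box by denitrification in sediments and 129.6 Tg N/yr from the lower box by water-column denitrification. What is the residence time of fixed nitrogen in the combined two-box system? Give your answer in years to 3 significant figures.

1910 yr

For the system as a whole, the A↔B exchange is internal and contributes nothing to the throughput; only the external sinks remove mass.
M_total = 309500 + 316000 = 625500 Tg N.
ΣF_external_out = 198.6 + 129.6 = 328.20 Tg N/yr.
τ = M_total / ΣF_ext = 625500 / 328.20 = 1906 yr.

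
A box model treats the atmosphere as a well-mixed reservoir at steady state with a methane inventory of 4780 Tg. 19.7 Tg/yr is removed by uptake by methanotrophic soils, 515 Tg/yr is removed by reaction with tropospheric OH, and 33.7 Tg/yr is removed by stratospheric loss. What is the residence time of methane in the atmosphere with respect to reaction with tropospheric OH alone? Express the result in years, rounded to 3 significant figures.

Residence time with respect to a single sink: τ = M / F_sink.
τ = 4780 / 515 = 9.282 yr.

9.28 yr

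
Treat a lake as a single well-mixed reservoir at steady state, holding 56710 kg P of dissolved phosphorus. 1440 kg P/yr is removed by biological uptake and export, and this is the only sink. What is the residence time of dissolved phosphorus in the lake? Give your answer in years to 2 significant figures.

39 yr

τ = M / F = 56710 / 1440 = 39.38 yr.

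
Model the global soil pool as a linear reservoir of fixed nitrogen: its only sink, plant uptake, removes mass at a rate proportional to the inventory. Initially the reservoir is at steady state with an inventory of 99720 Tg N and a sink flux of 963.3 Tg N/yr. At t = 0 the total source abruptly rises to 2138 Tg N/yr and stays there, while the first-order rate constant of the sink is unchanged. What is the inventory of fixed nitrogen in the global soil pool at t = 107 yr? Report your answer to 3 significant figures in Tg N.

τ = M₀/F₀ = 99720/963.3 = 103.5 yr; rate constant k = 1/τ.
New steady state M_∞ = F₁/k = F₁·τ = 2138 × 103.5 = 221320 Tg N.
M(t) = M_∞ + (M₀ − M_∞)·e^(−t/τ); t/τ = 107/103.5 = 1.034, so e^(−t/τ) = 0.3557.
M(t) = 221320 − 121600 × 0.3557 = 178070 Tg N.

178000 Tg N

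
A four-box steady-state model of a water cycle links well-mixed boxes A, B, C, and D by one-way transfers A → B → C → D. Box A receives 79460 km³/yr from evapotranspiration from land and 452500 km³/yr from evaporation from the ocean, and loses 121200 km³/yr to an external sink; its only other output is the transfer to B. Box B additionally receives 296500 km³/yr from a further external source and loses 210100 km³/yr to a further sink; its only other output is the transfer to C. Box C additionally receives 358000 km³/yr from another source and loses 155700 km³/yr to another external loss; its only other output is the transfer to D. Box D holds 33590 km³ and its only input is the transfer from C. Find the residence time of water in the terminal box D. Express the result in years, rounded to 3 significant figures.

0.0480 yr

Box A: F(A→B) = (79460 + 452500) − 121200 = 410760 km³/yr.
Box B: F(B→C) = (410760 + 296500) − 210100 = 497160 km³/yr.
Box C: F(C→D) = (497160 + 358000) − 155700 = 699460 km³/yr.
Box D throughput = its input = 699460 km³/yr; τ = 33590 / 699460 = 0.04802 yr.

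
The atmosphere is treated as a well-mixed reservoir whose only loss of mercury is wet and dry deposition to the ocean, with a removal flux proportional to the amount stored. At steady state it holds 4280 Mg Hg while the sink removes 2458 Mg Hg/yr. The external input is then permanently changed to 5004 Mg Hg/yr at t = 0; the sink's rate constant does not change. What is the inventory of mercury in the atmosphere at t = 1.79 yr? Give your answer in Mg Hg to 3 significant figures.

Residence time τ = M₀/F₀ = 1.741 yr. The eventual steady state is M_∞ = M₀·(F₁/F₀) = 4280 × 5004/2458 = 8713.2 Mg Hg.
The anomaly ΔM(t) = M(t) − M_∞ decays as ΔM₀·e^(−t/τ) with ΔM₀ = 4280 − 8713.2 = −4433 Mg Hg.
At t = 1.79 yr, e^(−t/τ) = e^(−1.028) = 0.3577, so ΔM = −1586 Mg Hg and M = 8713.2 − 1586 = 7127.4 Mg Hg.

7130 Mg Hg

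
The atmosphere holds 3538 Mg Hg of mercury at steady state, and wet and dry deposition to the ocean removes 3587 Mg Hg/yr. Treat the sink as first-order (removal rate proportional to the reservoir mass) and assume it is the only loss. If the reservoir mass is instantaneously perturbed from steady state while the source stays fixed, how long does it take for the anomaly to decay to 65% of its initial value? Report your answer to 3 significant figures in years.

For a linear reservoir the anomaly decays as exp(−t/τ) with τ = M/F = 3538/3587 = 0.9863 yr.
exp(−t/τ) = 0.65 ⇒ t = −τ ln(0.65) = 0.9863 × 0.4308 = 0.4249 yr.

0.425 yr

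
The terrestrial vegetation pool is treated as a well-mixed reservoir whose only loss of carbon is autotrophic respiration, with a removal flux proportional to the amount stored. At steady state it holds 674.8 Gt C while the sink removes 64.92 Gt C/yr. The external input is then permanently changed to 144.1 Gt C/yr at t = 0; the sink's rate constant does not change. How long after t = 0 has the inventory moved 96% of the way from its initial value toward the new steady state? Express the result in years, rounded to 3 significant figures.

33.5 yr

τ = M₀/F₀ = 674.8/64.92 = 10.39 yr.
The remaining gap fraction is e^(−t/τ); 96% covered ⇒ e^(−t/τ) = 0.0400.
t = −τ ln(0.0400) = 10.39 × 3.219 = 33.46 yr.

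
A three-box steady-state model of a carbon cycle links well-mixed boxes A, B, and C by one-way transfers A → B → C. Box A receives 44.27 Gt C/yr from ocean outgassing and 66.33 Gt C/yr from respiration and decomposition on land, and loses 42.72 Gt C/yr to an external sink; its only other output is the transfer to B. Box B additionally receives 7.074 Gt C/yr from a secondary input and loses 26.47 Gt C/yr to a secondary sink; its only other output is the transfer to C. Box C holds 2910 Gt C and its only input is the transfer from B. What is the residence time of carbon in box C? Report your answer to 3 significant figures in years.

60.0 yr

Box A: F(A→B) = (44.27 + 66.33) − 42.72 = 67.880 Gt C/yr.
Box B: F(B→C) = (67.880 + 7.074) − 26.47 = 48.484 Gt C/yr.
Box C throughput = its input = 48.484 Gt C/yr; τ = 2910 / 48.484 = 60.02 yr.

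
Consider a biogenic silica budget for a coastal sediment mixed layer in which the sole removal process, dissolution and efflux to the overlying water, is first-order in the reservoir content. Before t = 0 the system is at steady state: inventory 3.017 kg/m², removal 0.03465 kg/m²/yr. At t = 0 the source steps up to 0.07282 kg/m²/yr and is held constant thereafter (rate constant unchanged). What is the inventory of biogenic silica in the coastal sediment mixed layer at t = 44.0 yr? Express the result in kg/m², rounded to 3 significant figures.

4.34 kg/m²

τ = M₀/F₀ = 3.017/0.03465 = 87.07 yr; rate constant k = 1/τ.
New steady state M_∞ = F₁/k = F₁·τ = 0.07282 × 87.07 = 6.3405 kg/m².
M(t) = M_∞ + (M₀ − M_∞)·e^(−t/τ); t/τ = 44.0/87.07 = 0.5053, so e^(−t/τ) = 0.6033.
M(t) = 6.3405 − 3.323 × 0.6033 = 4.3354 kg/m².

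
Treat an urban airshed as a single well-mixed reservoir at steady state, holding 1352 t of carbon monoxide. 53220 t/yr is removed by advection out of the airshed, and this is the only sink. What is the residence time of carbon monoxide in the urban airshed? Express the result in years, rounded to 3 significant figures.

τ = M / F = 1352 / 53220 = 0.02540 yr.

0.0254 yr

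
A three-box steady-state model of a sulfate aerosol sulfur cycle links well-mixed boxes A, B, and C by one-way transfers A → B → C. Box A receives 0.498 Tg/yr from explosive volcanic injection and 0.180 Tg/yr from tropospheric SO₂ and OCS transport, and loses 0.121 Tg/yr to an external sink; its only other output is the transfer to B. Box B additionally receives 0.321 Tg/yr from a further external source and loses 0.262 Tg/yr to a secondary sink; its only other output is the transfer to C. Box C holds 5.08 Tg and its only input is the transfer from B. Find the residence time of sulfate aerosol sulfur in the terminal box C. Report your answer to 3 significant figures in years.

8.25 yr

Box A: F(A→B) = (0.498 + 0.180) − 0.121 = 0.55700 Tg/yr.
Box B: F(B→C) = (0.55700 + 0.321) − 0.262 = 0.61600 Tg/yr.
Box C throughput = its input = 0.61600 Tg/yr; τ = 5.08 / 0.61600 = 8.247 yr.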